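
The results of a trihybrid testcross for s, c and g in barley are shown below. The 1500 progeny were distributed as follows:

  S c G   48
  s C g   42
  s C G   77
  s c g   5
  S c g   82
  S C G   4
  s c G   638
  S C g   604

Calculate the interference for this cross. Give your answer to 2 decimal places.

0.19

The two most frequent reciprocal classes, s c G and S C g, are the parental types, so the F1 was s c G / S C g.
The two rarest classes, s c g and S C G, are the double crossovers. Comparing them with the parentals, only the g allele has switched, so g is the middle locus and the order is c – g – s.
c–g: (159 + 9)/1500 = 0.1120; g–s: (90 + 9)/1500 = 0.0660.
Expected DCO frequency = 0.1120 × 0.0660 ≈ 0.00739; observed = 9/1500 ≈ 0.00600.
Coefficient of coincidence = 0.00600/0.00739 ≈ 0.81; interference = 1 − 0.81 = 0.19.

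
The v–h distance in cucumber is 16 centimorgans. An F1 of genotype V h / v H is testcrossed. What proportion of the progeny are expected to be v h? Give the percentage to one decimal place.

A map distance of 16 centimorgans corresponds to a recombination frequency of 0.160.
The F1 is V h / v H, so v h is a recombinant gamete class with expected frequency r/2 = 0.160/2 = 0.0800.
That is 0.0800 = 8.0% of the progeny.

8.0%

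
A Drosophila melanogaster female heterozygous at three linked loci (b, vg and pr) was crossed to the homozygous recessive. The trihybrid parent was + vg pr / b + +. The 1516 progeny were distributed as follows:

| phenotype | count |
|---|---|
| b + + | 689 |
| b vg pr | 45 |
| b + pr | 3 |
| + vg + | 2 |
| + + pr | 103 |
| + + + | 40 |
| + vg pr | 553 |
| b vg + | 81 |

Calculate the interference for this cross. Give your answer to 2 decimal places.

0.55

The two rarest classes, + vg + and b + pr, are the double crossovers. Comparing them with the parentals, only the pr allele has switched, so pr is the middle locus and the order is vg – pr – b.
vg–pr: (184 + 5)/1516 = 0.1247; pr–b: (85 + 5)/1516 = 0.0594.
Expected DCO frequency = 0.1247 × 0.0594 ≈ 0.00741; observed = 5/1516 ≈ 0.00330.
Coefficient of coincidence = 0.00330/0.00741 ≈ 0.45; interference = 1 − 0.45 = 0.55.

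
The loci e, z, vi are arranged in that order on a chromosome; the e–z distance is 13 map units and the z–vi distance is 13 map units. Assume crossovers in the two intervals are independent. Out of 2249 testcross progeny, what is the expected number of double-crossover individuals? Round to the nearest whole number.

Map distances give recombination frequencies of 0.130 and 0.130 for the two intervals.
With no interference, expected double-crossover frequency = 0.130 × 0.130 = 0.01690.
Expected number = 0.01690 × 2249 = 38.01 ≈ 38.

38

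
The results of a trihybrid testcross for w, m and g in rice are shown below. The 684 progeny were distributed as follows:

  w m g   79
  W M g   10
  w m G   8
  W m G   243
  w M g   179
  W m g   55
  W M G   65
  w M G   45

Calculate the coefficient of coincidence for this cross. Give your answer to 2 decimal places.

0.64

The two most frequent reciprocal classes, W m G and w M g, are the parental types, so the F1 was W m G / w M g.
The two rarest classes, w m G and W M g, are the double crossovers. Comparing them with the parentals, only the w allele has switched, so w is the middle locus and the order is m – w – g.
m–w: (144 + 18)/684 = 0.2368; w–g: (100 + 18)/684 = 0.1725.
Expected DCO frequency = 0.2368 × 0.1725 ≈ 0.04085; observed = 18/684 ≈ 0.02632.
Coefficient of coincidence = 0.02632/0.04085 ≈ 0.64.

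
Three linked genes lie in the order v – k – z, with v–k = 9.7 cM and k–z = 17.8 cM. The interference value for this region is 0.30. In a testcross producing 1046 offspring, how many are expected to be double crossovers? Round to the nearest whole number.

Map distances give recombination frequencies of 0.097 and 0.178 for the two intervals.
With interference 0.30 (so coincidence = 0.70), expected double-crossover frequency = 0.097 × 0.178 × 0.70 = 0.01209.
Expected number = 0.01209 × 1046 = 12.64 ≈ 13.

13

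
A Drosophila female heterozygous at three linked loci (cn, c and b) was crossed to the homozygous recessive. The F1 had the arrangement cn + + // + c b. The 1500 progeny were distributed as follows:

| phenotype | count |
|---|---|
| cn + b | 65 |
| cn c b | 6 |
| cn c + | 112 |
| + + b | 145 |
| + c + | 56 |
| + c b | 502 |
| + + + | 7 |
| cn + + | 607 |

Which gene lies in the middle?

cn

The two rarest classes, + + + and cn c b, are the double crossovers. Comparing them with the parentals, only the cn allele has switched, so cn is the middle locus and the order is b – cn – c.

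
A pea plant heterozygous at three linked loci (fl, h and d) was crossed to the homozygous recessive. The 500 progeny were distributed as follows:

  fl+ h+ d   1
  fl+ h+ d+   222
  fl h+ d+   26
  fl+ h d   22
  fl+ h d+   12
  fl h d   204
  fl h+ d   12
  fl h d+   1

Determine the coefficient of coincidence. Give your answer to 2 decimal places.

The two most frequent reciprocal classes, fl h d and fl+ h+ d+, are the parental types, so the F1 was fl h d / fl+ h+ d+.
The two rarest classes, fl h d+ and fl+ h+ d, are the double crossovers. Comparing them with the parentals, only the d allele has switched, so d is the middle locus and the order is fl – d – h.
fl–d: (48 + 2)/500 = 0.1000; d–h: (24 + 2)/500 = 0.0520.
Expected DCO frequency = 0.1000 × 0.0520 ≈ 0.00520; observed = 2/500 ≈ 0.00400.
Coefficient of coincidence = 0.00400/0.00520 ≈ 0.77.

0.77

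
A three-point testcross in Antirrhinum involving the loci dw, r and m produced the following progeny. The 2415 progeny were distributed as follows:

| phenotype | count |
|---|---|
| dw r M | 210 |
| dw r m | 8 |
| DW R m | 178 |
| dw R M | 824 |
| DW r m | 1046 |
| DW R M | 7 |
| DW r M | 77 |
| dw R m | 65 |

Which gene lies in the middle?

The two most frequent reciprocal classes, DW r m and dw R M, are the parental types, so the F1 was DW r m / dw R M.
The two rarest classes, dw r m and DW R M, are the double crossovers. Comparing them with the parentals, only the dw allele has switched, so dw is the middle locus and the order is m – dw – r.

dw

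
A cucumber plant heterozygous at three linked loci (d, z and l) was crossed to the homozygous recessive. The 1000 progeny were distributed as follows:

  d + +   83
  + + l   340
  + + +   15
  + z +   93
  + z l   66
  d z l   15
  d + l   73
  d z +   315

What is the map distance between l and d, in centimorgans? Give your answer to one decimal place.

19.6 centimorgans

The two most frequent reciprocal classes, d z + and + + l, are the parental types, so the F1 was d z + / + + l.
The two rarest classes, d z l and + + +, are the double crossovers. Comparing them with the parentals, only the l allele has switched, so l is the middle locus and the order is z – l – d.
Crossovers in the l–d interval produce the single-crossover classes + z + and d + l (93 + 73 = 166) plus the double crossovers (30).
RF(l–d) = (166 + 30) / 1000 = 196/1000 = 0.1960 → 19.6 centimorgans.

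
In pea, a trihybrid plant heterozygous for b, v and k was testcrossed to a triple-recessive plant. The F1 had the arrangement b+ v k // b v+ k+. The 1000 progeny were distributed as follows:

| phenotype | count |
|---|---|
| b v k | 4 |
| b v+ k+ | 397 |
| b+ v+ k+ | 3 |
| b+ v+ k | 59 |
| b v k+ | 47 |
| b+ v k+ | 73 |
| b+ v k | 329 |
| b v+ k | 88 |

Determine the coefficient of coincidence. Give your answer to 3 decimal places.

0.369

The two rarest classes, b v k and b+ v+ k+, are the double crossovers. Comparing them with the parentals, only the b allele has switched, so b is the middle locus and the order is k – b – v.
k–b: (161 + 7)/1000 = 0.1680; b–v: (106 + 7)/1000 = 0.1130.
Expected DCO frequency = 0.1680 × 0.1130 ≈ 0.01898; observed = 7/1000 ≈ 0.00700.
Coefficient of coincidence = 0.00700/0.01898 ≈ 0.369.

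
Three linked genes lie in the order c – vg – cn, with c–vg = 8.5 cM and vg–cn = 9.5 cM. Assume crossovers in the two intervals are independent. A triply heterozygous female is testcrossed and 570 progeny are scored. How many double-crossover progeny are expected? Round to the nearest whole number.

5

Map distances give recombination frequencies of 0.085 and 0.095 for the two intervals.
With no interference, expected double-crossover frequency = 0.085 × 0.095 = 0.00808.
Expected number = 0.00808 × 570 = 4.60 ≈ 5.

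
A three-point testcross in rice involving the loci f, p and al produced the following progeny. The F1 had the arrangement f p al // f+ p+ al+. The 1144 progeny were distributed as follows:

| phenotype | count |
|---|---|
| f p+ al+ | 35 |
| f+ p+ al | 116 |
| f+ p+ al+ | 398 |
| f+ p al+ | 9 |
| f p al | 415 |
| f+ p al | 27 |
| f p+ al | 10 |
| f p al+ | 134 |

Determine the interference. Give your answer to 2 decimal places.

The two rarest classes, f p+ al and f+ p al+, are the double crossovers. Comparing them with the parentals, only the p allele has switched, so p is the middle locus and the order is al – p – f.
al–p: (250 + 19)/1144 = 0.2351; p–f: (62 + 19)/1144 = 0.0708.
Expected DCO frequency = 0.2351 × 0.0708 ≈ 0.01665; observed = 19/1144 ≈ 0.01661.
Coefficient of coincidence = 0.01661/0.01665 ≈ 1.00; interference = 1 − 1.00 = 0.00.

0.00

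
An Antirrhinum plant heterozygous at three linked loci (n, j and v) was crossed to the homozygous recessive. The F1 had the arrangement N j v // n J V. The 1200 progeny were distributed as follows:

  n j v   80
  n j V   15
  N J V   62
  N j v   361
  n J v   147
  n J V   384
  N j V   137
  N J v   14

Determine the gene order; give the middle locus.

The two rarest classes, N J v and n j V, are the double crossovers. Comparing them with the parentals, only the j allele has switched, so j is the middle locus and the order is n – j – v.

j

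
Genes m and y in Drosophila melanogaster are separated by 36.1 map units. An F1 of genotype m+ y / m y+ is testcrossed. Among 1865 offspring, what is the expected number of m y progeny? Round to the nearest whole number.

337

A map distance of 36.1 map units corresponds to a recombination frequency of 0.361.
The F1 is m+ y / m y+, so m y is a recombinant gamete class with expected frequency r/2 = 0.361/2 = 0.1805.
Expected number = 0.1805 × 1865 = 336.63 ≈ 337.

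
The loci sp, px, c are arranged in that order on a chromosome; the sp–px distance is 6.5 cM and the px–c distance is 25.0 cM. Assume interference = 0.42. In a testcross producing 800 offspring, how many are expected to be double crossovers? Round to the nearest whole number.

Map distances give recombination frequencies of 0.065 and 0.250 for the two intervals.
With interference 0.42 (so coincidence = 0.58), expected double-crossover frequency = 0.065 × 0.250 × 0.58 = 0.00943.
Expected number = 0.00943 × 800 = 7.54 ≈ 8.

8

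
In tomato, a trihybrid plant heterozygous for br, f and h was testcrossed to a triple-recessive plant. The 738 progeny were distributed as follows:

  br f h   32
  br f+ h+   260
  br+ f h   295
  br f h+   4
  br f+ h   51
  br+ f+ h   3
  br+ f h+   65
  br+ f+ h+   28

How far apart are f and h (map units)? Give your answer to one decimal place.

16.7 map units

The two most frequent reciprocal classes, br+ f h and br f+ h+, are the parental types, so the F1 was br+ f h / br f+ h+.
The two rarest classes, br+ f+ h and br f h+, are the double crossovers. Comparing them with the parentals, only the f allele has switched, so f is the middle locus and the order is h – f – br.
Crossovers in the h–f interval produce the single-crossover classes br+ f h+ and br f+ h (65 + 51 = 116) plus the double crossovers (7).
RF(h–f) = (116 + 7) / 738 = 123/738 = 0.1667 → 16.7 map units.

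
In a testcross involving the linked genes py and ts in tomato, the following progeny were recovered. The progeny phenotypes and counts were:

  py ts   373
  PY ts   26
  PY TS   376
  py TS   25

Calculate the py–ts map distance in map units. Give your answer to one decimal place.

The two most frequent classes, PY TS (376) and py ts (373), are the parental types, so the F1 was PY TS / py ts.
The recombinant classes are PY ts and py TS: 26 + 25 = 51.
Recombination frequency = 51/800 = 0.0638 ≈ 6.4%, i.e. 6.4 map units.

6.4 map units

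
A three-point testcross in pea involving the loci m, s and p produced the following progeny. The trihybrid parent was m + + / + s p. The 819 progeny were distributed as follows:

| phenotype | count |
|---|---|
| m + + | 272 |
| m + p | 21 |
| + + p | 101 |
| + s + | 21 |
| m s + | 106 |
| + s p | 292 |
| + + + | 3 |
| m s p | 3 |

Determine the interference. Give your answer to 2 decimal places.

The two rarest classes, + + + and m s p, are the double crossovers. Comparing them with the parentals, only the m allele has switched, so m is the middle locus and the order is p – m – s.
p–m: (42 + 6)/819 = 0.0586; m–s: (207 + 6)/819 = 0.2601.
Expected DCO frequency = 0.0586 × 0.2601 ≈ 0.01524; observed = 6/819 ≈ 0.00733.
Coefficient of coincidence = 0.00733/0.01524 ≈ 0.48; interference = 1 − 0.48 = 0.52.

0.52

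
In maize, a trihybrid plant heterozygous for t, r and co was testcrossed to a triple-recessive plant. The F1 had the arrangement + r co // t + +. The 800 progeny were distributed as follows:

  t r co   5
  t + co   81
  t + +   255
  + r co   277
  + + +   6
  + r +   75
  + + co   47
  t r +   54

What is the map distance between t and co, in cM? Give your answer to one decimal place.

The two rarest classes, t r co and + + +, are the double crossovers. Comparing them with the parentals, only the t allele has switched, so t is the middle locus and the order is co – t – r.
Crossovers in the co–t interval produce the single-crossover classes + r + and t + co (75 + 81 = 156) plus the double crossovers (11).
RF(co–t) = (156 + 11) / 800 = 167/800 = 0.2087 → 20.9 cM.

20.9 cM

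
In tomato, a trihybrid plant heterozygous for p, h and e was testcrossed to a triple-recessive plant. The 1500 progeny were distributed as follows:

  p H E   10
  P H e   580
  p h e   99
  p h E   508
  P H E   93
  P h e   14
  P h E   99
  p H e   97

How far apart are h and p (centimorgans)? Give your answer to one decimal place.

14.7 centimorgans

The two most frequent reciprocal classes, P H e and p h E, are the parental types, so the F1 was P H e / p h E.
The two rarest classes, P h e and p H E, are the double crossovers. Comparing them with the parentals, only the h allele has switched, so h is the middle locus and the order is p – h – e.
Crossovers in the p–h interval produce the single-crossover classes p H e and P h E (97 + 99 = 196) plus the double crossovers (24).
RF(p–h) = (196 + 24) / 1500 = 220/1500 = 0.1467 → 14.7 centimorgans.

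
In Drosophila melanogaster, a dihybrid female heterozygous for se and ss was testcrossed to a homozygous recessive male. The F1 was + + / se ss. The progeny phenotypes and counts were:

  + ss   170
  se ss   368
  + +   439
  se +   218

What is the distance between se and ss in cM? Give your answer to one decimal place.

The recombinant classes are + ss and se +: 170 + 218 = 388.
Recombination frequency = 388/1195 = 0.3247 ≈ 32.5%, i.e. 32.5 cM.

32.5 cM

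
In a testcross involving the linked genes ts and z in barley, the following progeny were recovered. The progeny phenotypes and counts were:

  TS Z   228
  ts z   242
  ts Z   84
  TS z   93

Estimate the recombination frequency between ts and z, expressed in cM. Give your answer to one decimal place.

The two most frequent classes, TS Z (228) and ts z (242), are the parental types, so the F1 was TS Z / ts z.
The recombinant classes are TS z and ts Z: 93 + 84 = 177.
Recombination frequency = 177/647 = 0.2736 ≈ 27.4%, i.e. 27.4 cM.

27.4 cM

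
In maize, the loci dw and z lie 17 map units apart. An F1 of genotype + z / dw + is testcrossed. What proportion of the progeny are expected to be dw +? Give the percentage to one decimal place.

41.5%

A map distance of 17 map units corresponds to a recombination frequency of 0.170.
The F1 is + z / dw +, so dw + is a parental gamete class with expected frequency (1 − r)/2 = 0.830/2 = 0.4150.
That is 0.4150 = 41.5% of the progeny.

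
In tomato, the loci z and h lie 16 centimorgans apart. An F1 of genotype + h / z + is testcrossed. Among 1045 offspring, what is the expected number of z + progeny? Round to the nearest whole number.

A map distance of 16 centimorgans corresponds to a recombination frequency of 0.160.
The F1 is + h / z +, so z + is a parental gamete class with expected frequency (1 − r)/2 = 0.840/2 = 0.4200.
Expected number = 0.4200 × 1045 = 438.90 ≈ 439.

439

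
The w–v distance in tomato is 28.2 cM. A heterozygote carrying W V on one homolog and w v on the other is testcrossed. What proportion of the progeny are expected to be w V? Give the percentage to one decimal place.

A map distance of 28.2 cM corresponds to a recombination frequency of 0.282.
The F1 is W V / w v, so w V is a recombinant gamete class with expected frequency r/2 = 0.282/2 = 0.1410.
That is 0.1410 = 14.1% of the progeny.

14.1%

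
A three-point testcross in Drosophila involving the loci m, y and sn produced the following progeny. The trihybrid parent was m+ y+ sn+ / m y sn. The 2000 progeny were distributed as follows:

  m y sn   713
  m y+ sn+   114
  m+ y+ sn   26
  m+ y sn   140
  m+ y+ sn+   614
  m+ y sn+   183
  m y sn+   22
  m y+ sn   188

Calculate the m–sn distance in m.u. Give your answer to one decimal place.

The two rarest classes, m+ y+ sn and m y sn+, are the double crossovers. Comparing them with the parentals, only the sn allele has switched, so sn is the middle locus and the order is m – sn – y.
Crossovers in the m–sn interval produce the single-crossover classes m y+ sn+ and m+ y sn (114 + 140 = 254) plus the double crossovers (48).
RF(m–sn) = (254 + 48) / 2000 = 302/2000 = 0.1510 → 15.1 m.u.

15.1 m.u.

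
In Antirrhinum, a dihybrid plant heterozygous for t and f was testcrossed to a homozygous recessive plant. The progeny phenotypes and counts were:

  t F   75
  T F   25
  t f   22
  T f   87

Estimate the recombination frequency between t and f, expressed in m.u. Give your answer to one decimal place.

22.5 m.u.

The two most frequent classes, T f (87) and t F (75), are the parental types, so the F1 was T f / t F.
The recombinant classes are T F and t f: 25 + 22 = 47.
Recombination frequency = 47/209 = 0.2249 ≈ 22.5%, i.e. 22.5 m.u.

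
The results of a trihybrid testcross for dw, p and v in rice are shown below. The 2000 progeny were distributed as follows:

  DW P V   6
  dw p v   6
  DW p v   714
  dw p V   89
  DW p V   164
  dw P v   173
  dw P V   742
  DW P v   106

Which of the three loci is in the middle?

dw

The two most frequent reciprocal classes, DW p v and dw P V, are the parental types, so the F1 was DW p v / dw P V.
The two rarest classes, dw p v and DW P V, are the double crossovers. Comparing them with the parentals, only the dw allele has switched, so dw is the middle locus and the order is p – dw – v.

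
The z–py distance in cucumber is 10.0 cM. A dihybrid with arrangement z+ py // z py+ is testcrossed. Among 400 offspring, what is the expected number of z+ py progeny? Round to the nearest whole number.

A map distance of 10.0 cM corresponds to a recombination frequency of 0.100.
The F1 is z+ py / z py+, so z+ py is a parental gamete class with expected frequency (1 − r)/2 = 0.900/2 = 0.4500.
Expected number = 0.4500 × 400 = 180.00 ≈ 180.

180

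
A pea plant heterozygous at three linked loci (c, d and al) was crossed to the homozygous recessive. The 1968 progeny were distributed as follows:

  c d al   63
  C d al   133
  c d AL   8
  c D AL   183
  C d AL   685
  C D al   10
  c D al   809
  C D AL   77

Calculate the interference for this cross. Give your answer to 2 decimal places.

The two most frequent reciprocal classes, C d AL and c D al, are the parental types, so the F1 was C d AL / c D al.
The two rarest classes, c d AL and C D al, are the double crossovers. Comparing them with the parentals, only the c allele has switched, so c is the middle locus and the order is al – c – d.
al–c: (316 + 18)/1968 = 0.1697; c–d: (140 + 18)/1968 = 0.0803.
Expected DCO frequency = 0.1697 × 0.0803 ≈ 0.01363; observed = 18/1968 ≈ 0.00915.
Coefficient of coincidence = 0.00915/0.01363 ≈ 0.67; interference = 1 − 0.67 = 0.33.

0.33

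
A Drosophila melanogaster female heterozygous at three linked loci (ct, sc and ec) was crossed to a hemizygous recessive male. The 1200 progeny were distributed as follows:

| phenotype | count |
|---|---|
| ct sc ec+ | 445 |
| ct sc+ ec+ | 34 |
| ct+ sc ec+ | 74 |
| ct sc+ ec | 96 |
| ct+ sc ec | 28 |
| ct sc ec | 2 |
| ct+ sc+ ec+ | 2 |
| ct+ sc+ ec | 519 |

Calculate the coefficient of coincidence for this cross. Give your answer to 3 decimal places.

The two most frequent reciprocal classes, ct+ sc+ ec and ct sc ec+, are the parental types, so the F1 was ct+ sc+ ec / ct sc ec+.
The two rarest classes, ct+ sc+ ec+ and ct sc ec, are the double crossovers. Comparing them with the parentals, only the ec allele has switched, so ec is the middle locus and the order is ct – ec – sc.
ct–ec: (170 + 4)/1200 = 0.1450; ec–sc: (62 + 4)/1200 = 0.0550.
Expected DCO frequency = 0.1450 × 0.0550 ≈ 0.00797; observed = 4/1200 ≈ 0.00333.
Coefficient of coincidence = 0.00333/0.00797 ≈ 0.418.

0.418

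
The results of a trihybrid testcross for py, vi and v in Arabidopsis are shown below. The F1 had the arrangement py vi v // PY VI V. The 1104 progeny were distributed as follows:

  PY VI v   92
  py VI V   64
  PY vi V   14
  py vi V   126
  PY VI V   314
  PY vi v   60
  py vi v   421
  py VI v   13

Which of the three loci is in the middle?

vi

The two rarest classes, py VI v and PY vi V, are the double crossovers. Comparing them with the parentals, only the vi allele has switched, so vi is the middle locus and the order is py – vi – v.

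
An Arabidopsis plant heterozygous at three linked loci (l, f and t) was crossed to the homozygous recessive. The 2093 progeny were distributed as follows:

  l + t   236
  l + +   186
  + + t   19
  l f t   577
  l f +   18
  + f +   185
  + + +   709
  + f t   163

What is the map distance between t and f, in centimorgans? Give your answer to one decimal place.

The two most frequent reciprocal classes, + + + and l f t, are the parental types, so the F1 was + + + / l f t.
The two rarest classes, + + t and l f +, are the double crossovers. Comparing them with the parentals, only the t allele has switched, so t is the middle locus and the order is f – t – l.
Crossovers in the f–t interval produce the single-crossover classes + f + and l + t (185 + 236 = 421) plus the double crossovers (37).
RF(f–t) = (421 + 37) / 2093 = 458/2093 = 0.2188 → 21.9 centimorgans.

21.9 centimorgans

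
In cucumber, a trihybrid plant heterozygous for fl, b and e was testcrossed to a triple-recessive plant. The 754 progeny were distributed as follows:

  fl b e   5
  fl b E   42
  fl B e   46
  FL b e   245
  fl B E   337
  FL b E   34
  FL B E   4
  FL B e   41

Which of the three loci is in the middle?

fl

The two most frequent reciprocal classes, FL b e and fl B E, are the parental types, so the F1 was FL b e / fl B E.
The two rarest classes, fl b e and FL B E, are the double crossovers. Comparing them with the parentals, only the fl allele has switched, so fl is the middle locus and the order is e – fl – b.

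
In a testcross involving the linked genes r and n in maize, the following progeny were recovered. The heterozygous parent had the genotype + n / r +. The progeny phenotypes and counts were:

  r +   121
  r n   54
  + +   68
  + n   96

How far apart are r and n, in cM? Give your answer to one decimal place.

The recombinant classes are + + and r n: 68 + 54 = 122.
Recombination frequency = 122/339 = 0.3599 ≈ 36.0%, i.e. 36.0 cM.

36.0 cM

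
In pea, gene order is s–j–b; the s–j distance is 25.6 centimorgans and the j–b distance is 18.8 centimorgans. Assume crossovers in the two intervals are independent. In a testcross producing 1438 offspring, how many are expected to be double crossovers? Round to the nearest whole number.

69

Map distances give recombination frequencies of 0.256 and 0.188 for the two intervals.
With no interference, expected double-crossover frequency = 0.256 × 0.188 = 0.04813.
Expected number = 0.04813 × 1438 = 69.21 ≈ 69.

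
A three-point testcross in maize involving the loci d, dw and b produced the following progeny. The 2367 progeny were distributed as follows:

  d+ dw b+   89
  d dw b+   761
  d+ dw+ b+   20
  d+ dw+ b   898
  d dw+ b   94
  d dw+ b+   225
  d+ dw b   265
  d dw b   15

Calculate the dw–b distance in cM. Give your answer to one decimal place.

The two most frequent reciprocal classes, d+ dw+ b and d dw b+, are the parental types, so the F1 was d+ dw+ b / d dw b+.
The two rarest classes, d+ dw+ b+ and d dw b, are the double crossovers. Comparing them with the parentals, only the b allele has switched, so b is the middle locus and the order is dw – b – d.
Crossovers in the dw–b interval produce the single-crossover classes d+ dw b and d dw+ b+ (265 + 225 = 490) plus the double crossovers (35).
RF(dw–b) = (490 + 35) / 2367 = 525/2367 = 0.2218 → 22.2 cM.

22.2 cM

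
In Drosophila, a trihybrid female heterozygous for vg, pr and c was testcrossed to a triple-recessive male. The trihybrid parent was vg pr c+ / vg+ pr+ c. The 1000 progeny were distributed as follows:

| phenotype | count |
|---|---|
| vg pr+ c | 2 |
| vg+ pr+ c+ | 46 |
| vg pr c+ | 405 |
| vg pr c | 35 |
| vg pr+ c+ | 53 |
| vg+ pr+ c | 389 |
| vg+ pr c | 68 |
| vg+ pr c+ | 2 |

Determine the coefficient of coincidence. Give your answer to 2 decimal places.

The two rarest classes, vg+ pr c+ and vg pr+ c, are the double crossovers. Comparing them with the parentals, only the vg allele has switched, so vg is the middle locus and the order is pr – vg – c.
pr–vg: (121 + 4)/1000 = 0.1250; vg–c: (81 + 4)/1000 = 0.0850.
Expected DCO frequency = 0.1250 × 0.0850 ≈ 0.01063; observed = 4/1000 ≈ 0.00400.
Coefficient of coincidence = 0.00400/0.01063 ≈ 0.38.

0.38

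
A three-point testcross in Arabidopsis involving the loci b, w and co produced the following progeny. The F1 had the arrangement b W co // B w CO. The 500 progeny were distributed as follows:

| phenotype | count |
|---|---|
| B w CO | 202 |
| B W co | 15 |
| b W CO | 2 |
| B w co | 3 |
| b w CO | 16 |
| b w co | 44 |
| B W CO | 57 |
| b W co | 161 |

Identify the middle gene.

co

The two rarest classes, b W CO and B w co, are the double crossovers. Comparing them with the parentals, only the co allele has switched, so co is the middle locus and the order is w – co – b.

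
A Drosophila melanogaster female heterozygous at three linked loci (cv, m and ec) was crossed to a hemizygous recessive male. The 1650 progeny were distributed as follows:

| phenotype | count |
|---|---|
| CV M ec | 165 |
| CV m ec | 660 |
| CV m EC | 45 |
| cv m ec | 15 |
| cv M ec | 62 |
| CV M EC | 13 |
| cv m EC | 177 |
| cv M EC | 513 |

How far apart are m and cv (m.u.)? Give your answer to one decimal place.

The two most frequent reciprocal classes, cv M EC and CV m ec, are the parental types, so the F1 was cv M EC / CV m ec.
The two rarest classes, CV M EC and cv m ec, are the double crossovers. Comparing them with the parentals, only the cv allele has switched, so cv is the middle locus and the order is m – cv – ec.
Crossovers in the m–cv interval produce the single-crossover classes cv m EC and CV M ec (177 + 165 = 342) plus the double crossovers (28).
RF(m–cv) = (342 + 28) / 1650 = 370/1650 = 0.2242 → 22.4 m.u.

22.4 m.u.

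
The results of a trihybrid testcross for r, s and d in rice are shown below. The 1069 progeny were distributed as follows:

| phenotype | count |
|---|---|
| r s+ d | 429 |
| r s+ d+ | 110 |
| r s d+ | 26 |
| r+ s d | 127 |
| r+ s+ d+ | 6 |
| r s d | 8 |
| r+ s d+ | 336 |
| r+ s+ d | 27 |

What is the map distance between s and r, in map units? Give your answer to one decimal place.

The two most frequent reciprocal classes, r s+ d and r+ s d+, are the parental types, so the F1 was r s+ d / r+ s d+.
The two rarest classes, r s d and r+ s+ d+, are the double crossovers. Comparing them with the parentals, only the s allele has switched, so s is the middle locus and the order is d – s – r.
Crossovers in the s–r interval produce the single-crossover classes r+ s+ d and r s d+ (27 + 26 = 53) plus the double crossovers (14).
RF(s–r) = (53 + 14) / 1069 = 67/1069 = 0.0627 → 6.3 map units.

6.3 map units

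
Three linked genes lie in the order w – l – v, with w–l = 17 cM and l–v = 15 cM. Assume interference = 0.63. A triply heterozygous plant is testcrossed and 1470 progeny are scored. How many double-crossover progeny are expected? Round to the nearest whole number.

Map distances give recombination frequencies of 0.170 and 0.150 for the two intervals.
With interference 0.63 (so coincidence = 0.37), expected double-crossover frequency = 0.170 × 0.150 × 0.37 = 0.00944.
Expected number = 0.00944 × 1470 = 13.87 ≈ 14.

14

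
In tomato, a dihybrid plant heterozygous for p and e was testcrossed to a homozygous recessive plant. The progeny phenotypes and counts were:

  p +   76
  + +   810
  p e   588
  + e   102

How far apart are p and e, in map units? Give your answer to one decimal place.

11.3 map units

The two most frequent classes, + + (810) and p e (588), are the parental types, so the F1 was + + / p e.
The recombinant classes are + e and p +: 102 + 76 = 178.
Recombination frequency = 178/1576 = 0.1129 ≈ 11.3%, i.e. 11.3 map units.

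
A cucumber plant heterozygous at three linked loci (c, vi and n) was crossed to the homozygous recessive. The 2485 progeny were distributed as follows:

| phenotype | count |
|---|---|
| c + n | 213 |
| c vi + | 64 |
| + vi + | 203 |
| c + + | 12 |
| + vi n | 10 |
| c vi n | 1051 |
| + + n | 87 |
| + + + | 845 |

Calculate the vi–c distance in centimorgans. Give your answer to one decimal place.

17.6 centimorgans

The two most frequent reciprocal classes, c vi n and + + +, are the parental types, so the F1 was c vi n / + + +.
The two rarest classes, + vi n and c + +, are the double crossovers. Comparing them with the parentals, only the c allele has switched, so c is the middle locus and the order is n – c – vi.
Crossovers in the c–vi interval produce the single-crossover classes c + n and + vi + (213 + 203 = 416) plus the double crossovers (22).
RF(c–vi) = (416 + 22) / 2485 = 438/2485 = 0.1763 → 17.6 centimorgans.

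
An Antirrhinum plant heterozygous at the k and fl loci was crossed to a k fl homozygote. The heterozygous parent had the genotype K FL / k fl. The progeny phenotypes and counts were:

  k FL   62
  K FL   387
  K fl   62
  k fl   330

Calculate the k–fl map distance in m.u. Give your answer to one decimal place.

14.7 m.u.

The recombinant classes are K fl and k FL: 62 + 62 = 124.
Recombination frequency = 124/841 = 0.1474 ≈ 14.7%, i.e. 14.7 m.u.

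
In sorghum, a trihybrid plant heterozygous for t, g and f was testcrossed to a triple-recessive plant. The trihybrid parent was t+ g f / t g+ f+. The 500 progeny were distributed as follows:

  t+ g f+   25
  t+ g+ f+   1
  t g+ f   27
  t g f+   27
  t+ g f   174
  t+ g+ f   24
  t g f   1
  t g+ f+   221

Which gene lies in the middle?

The two rarest classes, t g f and t+ g+ f+, are the double crossovers. Comparing them with the parentals, only the t allele has switched, so t is the middle locus and the order is f – t – g.

t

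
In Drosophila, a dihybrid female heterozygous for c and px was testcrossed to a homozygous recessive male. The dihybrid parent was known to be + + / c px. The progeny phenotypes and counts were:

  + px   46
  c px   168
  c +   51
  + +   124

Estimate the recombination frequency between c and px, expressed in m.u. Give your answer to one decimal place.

24.9 m.u.

The recombinant classes are + px and c +: 46 + 51 = 97.
Recombination frequency = 97/389 = 0.2494 ≈ 24.9%, i.e. 24.9 m.u.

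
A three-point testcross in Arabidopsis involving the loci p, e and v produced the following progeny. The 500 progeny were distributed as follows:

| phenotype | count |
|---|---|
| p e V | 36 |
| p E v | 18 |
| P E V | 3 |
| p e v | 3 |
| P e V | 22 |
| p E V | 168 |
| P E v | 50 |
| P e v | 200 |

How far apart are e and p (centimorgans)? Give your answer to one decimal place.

The two most frequent reciprocal classes, P e v and p E V, are the parental types, so the F1 was P e v / p E V.
The two rarest classes, p e v and P E V, are the double crossovers. Comparing them with the parentals, only the p allele has switched, so p is the middle locus and the order is e – p – v.
Crossovers in the e–p interval produce the single-crossover classes P E v and p e V (50 + 36 = 86) plus the double crossovers (6).
RF(e–p) = (86 + 6) / 500 = 92/500 = 0.1840 → 18.4 centimorgans.

18.4 centimorgans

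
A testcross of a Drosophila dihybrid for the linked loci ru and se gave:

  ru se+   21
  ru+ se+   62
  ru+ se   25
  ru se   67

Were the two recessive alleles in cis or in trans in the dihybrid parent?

The two most frequent classes are ru+ se+ (62) and ru se (67); these are the parental (non-recombinant) types.
So the F1 carried ru+ se+ on one chromosome and ru se on the other — the recessive alleles are on the same chromosome (cis / coupling).

cis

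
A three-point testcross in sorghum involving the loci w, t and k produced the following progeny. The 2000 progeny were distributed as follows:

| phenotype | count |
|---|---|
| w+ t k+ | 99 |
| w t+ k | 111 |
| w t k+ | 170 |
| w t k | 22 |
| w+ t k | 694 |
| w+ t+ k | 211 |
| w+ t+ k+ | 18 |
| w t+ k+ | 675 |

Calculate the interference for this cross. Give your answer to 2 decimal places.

The two most frequent reciprocal classes, w+ t k and w t+ k+, are the parental types, so the F1 was w+ t k / w t+ k+.
The two rarest classes, w t k and w+ t+ k+, are the double crossovers. Comparing them with the parentals, only the w allele has switched, so w is the middle locus and the order is k – w – t.
k–w: (210 + 40)/2000 = 0.1250; w–t: (381 + 40)/2000 = 0.2105.
Expected DCO frequency = 0.1250 × 0.2105 ≈ 0.02631; observed = 40/2000 ≈ 0.02000.
Coefficient of coincidence = 0.02000/0.02631 ≈ 0.76; interference = 1 − 0.76 = 0.24.

0.24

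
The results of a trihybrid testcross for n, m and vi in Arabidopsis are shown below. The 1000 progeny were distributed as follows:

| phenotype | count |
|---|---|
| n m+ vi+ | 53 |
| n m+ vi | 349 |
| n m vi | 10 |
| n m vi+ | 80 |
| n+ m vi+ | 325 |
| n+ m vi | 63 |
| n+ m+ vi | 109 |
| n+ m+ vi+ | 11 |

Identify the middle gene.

The two most frequent reciprocal classes, n+ m vi+ and n m+ vi, are the parental types, so the F1 was n+ m vi+ / n m+ vi.
The two rarest classes, n+ m+ vi+ and n m vi, are the double crossovers. Comparing them with the parentals, only the m allele has switched, so m is the middle locus and the order is vi – m – n.

m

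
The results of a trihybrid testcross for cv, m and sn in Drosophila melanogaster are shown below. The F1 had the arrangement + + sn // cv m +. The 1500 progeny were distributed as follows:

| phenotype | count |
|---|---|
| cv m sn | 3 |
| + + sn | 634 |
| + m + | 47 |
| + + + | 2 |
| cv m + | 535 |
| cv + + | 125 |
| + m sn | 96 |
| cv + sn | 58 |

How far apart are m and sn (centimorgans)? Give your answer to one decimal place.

The two rarest classes, + + + and cv m sn, are the double crossovers. Comparing them with the parentals, only the sn allele has switched, so sn is the middle locus and the order is cv – sn – m.
Crossovers in the sn–m interval produce the single-crossover classes + m sn and cv + + (96 + 125 = 221) plus the double crossovers (5).
RF(sn–m) = (221 + 5) / 1500 = 226/1500 = 0.1507 → 15.1 centimorgans.

15.1 centimorgans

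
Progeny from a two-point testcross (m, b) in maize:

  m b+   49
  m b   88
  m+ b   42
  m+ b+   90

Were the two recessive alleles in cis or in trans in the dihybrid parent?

cis

The two most frequent classes are m+ b+ (90) and m b (88); these are the parental (non-recombinant) types.
So the F1 carried m+ b+ on one chromosome and m b on the other — the recessive alleles are on the same chromosome (cis / coupling).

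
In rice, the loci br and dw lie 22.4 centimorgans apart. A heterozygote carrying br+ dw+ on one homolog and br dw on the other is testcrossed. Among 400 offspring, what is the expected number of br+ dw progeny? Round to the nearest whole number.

A map distance of 22.4 centimorgans corresponds to a recombination frequency of 0.224.
The F1 is br+ dw+ / br dw, so br+ dw is a recombinant gamete class with expected frequency r/2 = 0.224/2 = 0.1120.
Expected number = 0.1120 × 400 = 44.80 ≈ 45.

45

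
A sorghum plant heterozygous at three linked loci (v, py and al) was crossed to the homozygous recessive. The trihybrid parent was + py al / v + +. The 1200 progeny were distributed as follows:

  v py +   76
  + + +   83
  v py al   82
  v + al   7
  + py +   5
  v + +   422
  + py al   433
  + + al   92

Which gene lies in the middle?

The two rarest classes, + py + and v + al, are the double crossovers. Comparing them with the parentals, only the al allele has switched, so al is the middle locus and the order is py – al – v.

al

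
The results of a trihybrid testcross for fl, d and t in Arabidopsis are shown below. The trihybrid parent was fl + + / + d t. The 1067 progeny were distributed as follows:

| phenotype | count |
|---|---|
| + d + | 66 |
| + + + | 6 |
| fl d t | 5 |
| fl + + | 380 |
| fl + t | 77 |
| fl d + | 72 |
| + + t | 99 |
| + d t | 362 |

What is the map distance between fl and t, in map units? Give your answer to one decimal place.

14.4 map units

The two rarest classes, + + + and fl d t, are the double crossovers. Comparing them with the parentals, only the fl allele has switched, so fl is the middle locus and the order is t – fl – d.
Crossovers in the t–fl interval produce the single-crossover classes fl + t and + d + (77 + 66 = 143) plus the double crossovers (11).
RF(t–fl) = (143 + 11) / 1067 = 154/1067 = 0.1443 → 14.4 map units.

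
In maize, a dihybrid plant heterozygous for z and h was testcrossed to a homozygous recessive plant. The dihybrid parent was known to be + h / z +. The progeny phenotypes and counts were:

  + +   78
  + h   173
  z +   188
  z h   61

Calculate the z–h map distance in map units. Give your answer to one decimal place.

The recombinant classes are + + and z h: 78 + 61 = 139.
Recombination frequency = 139/500 = 0.2780 ≈ 27.8%, i.e. 27.8 map units.

27.8 map units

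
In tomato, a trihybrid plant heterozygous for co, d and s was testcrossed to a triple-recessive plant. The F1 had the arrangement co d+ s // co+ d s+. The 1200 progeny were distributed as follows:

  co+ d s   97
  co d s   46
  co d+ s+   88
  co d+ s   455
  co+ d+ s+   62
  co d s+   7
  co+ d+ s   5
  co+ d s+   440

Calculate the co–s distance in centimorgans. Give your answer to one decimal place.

16.4 centimorgans

The two rarest classes, co+ d+ s and co d s+, are the double crossovers. Comparing them with the parentals, only the co allele has switched, so co is the middle locus and the order is s – co – d.
Crossovers in the s–co interval produce the single-crossover classes co d+ s+ and co+ d s (88 + 97 = 185) plus the double crossovers (12).
RF(s–co) = (185 + 12) / 1200 = 197/1200 = 0.1642 → 16.4 centimorgans.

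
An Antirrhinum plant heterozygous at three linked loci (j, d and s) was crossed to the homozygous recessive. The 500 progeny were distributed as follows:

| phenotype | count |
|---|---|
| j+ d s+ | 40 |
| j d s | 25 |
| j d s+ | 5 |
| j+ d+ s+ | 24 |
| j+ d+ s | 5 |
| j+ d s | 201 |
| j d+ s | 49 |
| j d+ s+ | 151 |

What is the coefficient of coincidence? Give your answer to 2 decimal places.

The two most frequent reciprocal classes, j+ d s and j d+ s+, are the parental types, so the F1 was j+ d s / j d+ s+.
The two rarest classes, j+ d+ s and j d s+, are the double crossovers. Comparing them with the parentals, only the d allele has switched, so d is the middle locus and the order is j – d – s.
j–d: (49 + 10)/500 = 0.1180; d–s: (89 + 10)/500 = 0.1980.
Expected DCO frequency = 0.1180 × 0.1980 ≈ 0.02336; observed = 10/500 ≈ 0.02000.
Coefficient of coincidence = 0.02000/0.02336 ≈ 0.86.

0.86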